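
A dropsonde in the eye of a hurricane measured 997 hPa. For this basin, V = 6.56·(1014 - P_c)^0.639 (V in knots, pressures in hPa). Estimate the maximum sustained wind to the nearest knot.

ΔP = 1014 − 997 = 17 hPa.
17^0.639 ≈ 6.113.
V ≈ 6.56 × 6.113 ≈ 40.1 kt.

40 kt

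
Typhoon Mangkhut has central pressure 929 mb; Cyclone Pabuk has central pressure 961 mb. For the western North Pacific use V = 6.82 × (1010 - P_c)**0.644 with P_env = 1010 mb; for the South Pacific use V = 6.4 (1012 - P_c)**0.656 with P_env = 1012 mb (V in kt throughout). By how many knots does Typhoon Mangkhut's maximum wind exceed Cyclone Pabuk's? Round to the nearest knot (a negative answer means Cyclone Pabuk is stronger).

Typhoon Mangkhut: ΔP = 81; V ≈ 6.82 × 81^0.644 ≈ 115.57 kt.
Cyclone Pabuk: ΔP = 51; V ≈ 6.4 × 51^0.656 ≈ 84.40 kt.
Difference ≈ 115.57 − 84.40 = 31.17 → 31 kt.

31 kt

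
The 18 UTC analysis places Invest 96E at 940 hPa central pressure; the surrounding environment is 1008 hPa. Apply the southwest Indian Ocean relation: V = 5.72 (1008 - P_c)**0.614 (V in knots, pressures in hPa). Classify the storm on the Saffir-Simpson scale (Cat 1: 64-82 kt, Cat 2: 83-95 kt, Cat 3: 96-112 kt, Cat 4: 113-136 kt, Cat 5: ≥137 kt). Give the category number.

ΔP = 1008 − 940 = 68 hPa.
V ≈ 5.72 × 68^0.614 = 5.72 × 13.34 ≈ 76 kt.
76 kt falls in the Category 1 band.

1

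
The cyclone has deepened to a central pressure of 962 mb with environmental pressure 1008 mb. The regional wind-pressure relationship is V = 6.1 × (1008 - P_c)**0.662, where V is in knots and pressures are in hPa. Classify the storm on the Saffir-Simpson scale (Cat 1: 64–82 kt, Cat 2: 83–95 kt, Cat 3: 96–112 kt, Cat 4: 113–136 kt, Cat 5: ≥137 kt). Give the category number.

1

ΔP = 1008 − 962 = 46 mb.
V ≈ 6.1 × 46^0.662 = 6.1 × 12.61 ≈ 77 kt.
77 kt falls in the Category 1 band.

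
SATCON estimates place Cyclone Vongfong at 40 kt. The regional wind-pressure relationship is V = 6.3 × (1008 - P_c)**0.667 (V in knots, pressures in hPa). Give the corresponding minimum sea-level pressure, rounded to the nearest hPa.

ΔP = (V / 6.3)^(1/0.667) = (40/6.3)^1.499.
40/6.3 = 6.349; 6.349^1.499 ≈ 15.98 hPa.
P_c = 1008 − 15.98 = 992.02 ≈ 992 hPa.

992 hPa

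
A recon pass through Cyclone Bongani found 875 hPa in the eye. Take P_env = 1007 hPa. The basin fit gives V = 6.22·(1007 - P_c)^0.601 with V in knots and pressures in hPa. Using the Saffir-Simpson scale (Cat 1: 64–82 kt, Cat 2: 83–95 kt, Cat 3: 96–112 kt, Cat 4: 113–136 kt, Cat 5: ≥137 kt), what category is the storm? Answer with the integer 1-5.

ΔP = 1007 − 875 = 132 hPa.
V ≈ 6.22 × 132^0.601 = 6.22 × 18.81 ≈ 117 kt.
117 kt falls in the Category 4 band.

4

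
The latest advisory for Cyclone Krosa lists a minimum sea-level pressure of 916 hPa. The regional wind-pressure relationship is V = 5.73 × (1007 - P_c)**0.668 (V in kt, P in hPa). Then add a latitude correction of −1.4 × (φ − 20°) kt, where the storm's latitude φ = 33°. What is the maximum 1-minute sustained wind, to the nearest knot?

98 kt

ΔP = 1007 − 916 = 91 hPa.
91^0.668 ≈ 20.354.
V ≈ 5.73 × 20.354 ≈ 116.6 kt.
Latitude correction: −1.4 × (33 − 20) = -18.2 kt.
Corrected V ≈ 98.4 kt → 98 kt.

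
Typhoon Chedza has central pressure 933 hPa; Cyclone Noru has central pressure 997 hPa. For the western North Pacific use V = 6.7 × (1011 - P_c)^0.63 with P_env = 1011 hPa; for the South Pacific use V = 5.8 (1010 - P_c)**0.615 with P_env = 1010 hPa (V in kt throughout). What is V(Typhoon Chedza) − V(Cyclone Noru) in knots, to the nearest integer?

Typhoon Chedza: ΔP = 78; V ≈ 6.7 × 78^0.63 ≈ 104.25 kt.
Cyclone Noru: ΔP = 13; V ≈ 5.8 × 13^0.615 ≈ 28.09 kt.
Difference ≈ 104.25 − 28.09 = 76.16 → 76 kt.

76 kt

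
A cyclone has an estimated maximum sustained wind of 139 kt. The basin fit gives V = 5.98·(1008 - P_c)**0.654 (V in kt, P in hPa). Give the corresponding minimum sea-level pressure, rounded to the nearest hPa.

885 hPa

ΔP = (V / 5.98)^(1/0.654) = (139/5.98)^1.529.
139/5.98 = 23.244; 23.244^1.529 ≈ 122.79 hPa.
P_c = 1008 − 122.79 = 885.21 ≈ 885 hPa.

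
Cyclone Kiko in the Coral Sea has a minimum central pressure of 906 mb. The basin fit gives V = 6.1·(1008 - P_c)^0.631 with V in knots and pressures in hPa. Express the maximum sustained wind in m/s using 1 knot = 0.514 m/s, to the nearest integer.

58 m/s

ΔP = 1008 − 906 = 102 mb.
V ≈ 6.1 × 102^0.631 = 6.1 × 18.511 ≈ 112.916 kt.
112.916 × 0.514 ≈ 58.04 m/s → 58 m/s.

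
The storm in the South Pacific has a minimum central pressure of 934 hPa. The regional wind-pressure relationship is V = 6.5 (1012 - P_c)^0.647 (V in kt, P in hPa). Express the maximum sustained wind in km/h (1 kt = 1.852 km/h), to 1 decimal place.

ΔP = 1012 − 934 = 78 hPa.
V ≈ 6.5 × 78^0.647 = 6.5 × 16.757 ≈ 108.918 kt.
108.918 × 1.852 ≈ 201.72 km/h → 201.7 km/h.

201.7 km/h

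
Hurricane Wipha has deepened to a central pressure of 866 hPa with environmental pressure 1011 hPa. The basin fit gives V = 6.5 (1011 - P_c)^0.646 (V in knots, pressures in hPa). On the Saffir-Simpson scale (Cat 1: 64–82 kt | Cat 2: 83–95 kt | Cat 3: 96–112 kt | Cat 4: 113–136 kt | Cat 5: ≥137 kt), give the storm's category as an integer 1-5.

5

ΔP = 1011 − 866 = 145 hPa.
V ≈ 6.5 × 145^0.646 = 6.5 × 24.90 ≈ 162 kt.
162 kt falls in the Category 5 band.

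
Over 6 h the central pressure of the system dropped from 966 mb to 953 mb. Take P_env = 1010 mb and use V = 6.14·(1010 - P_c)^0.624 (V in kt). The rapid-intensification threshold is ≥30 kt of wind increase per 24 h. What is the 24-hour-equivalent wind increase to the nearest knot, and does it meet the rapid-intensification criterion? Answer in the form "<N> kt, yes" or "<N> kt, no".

46 kt, yes

V₁: ΔP = 44, V ≈ 6.14 × 44^0.624 ≈ 65.12 kt.
V₂: ΔP = 57, V ≈ 6.14 × 57^0.624 ≈ 76.53 kt.
ΔV over 6 h = 11.41 kt → 24 h equivalent = 11.41 × 24/6 ≈ 45.64 kt.
46 kt ≥ 30 kt ⇒ rapid intensification.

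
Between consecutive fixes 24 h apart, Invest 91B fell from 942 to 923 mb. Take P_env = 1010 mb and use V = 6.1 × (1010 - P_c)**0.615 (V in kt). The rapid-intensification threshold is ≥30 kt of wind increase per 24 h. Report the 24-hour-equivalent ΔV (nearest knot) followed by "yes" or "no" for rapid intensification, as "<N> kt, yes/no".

13 kt, no

V₁: ΔP = 68, V ≈ 6.1 × 68^0.615 ≈ 81.72 kt.
V₂: ΔP = 87, V ≈ 6.1 × 87^0.615 ≈ 95.09 kt.
ΔV over 24 h = 13.37 kt → 24 h equivalent = 13.37 × 24/24 ≈ 13.37 kt.
13 kt < 30 kt ⇒ not rapid intensification.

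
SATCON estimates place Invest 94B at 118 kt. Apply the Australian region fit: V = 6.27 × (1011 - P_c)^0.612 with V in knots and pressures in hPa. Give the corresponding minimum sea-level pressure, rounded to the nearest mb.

ΔP = (V / 6.27)^(1/0.612) = (118/6.27)^1.634.
118/6.27 = 18.820; 18.820^1.634 ≈ 120.98 mb.
P_c = 1011 − 120.98 = 890.02 ≈ 890 mb.

890 mb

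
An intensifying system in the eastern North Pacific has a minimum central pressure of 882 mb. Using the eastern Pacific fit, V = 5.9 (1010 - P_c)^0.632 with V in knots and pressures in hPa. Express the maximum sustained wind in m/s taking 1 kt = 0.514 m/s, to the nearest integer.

65 m/s

ΔP = 1010 − 882 = 128 mb.
V ≈ 5.9 × 128^0.632 = 5.9 × 21.466 ≈ 126.651 kt.
126.651 × 0.514 ≈ 65.10 m/s → 65 m/s.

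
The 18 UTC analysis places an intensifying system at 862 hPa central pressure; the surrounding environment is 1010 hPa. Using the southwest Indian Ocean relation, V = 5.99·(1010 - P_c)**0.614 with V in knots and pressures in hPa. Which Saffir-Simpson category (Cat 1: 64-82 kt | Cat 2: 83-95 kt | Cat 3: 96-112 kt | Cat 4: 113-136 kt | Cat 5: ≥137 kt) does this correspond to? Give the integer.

4

ΔP = 1010 − 862 = 148 hPa.
V ≈ 5.99 × 148^0.614 = 5.99 × 21.51 ≈ 129 kt.
129 kt falls in the Category 4 band.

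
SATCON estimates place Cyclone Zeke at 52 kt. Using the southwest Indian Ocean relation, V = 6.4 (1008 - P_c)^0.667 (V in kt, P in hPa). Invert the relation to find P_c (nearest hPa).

985 hPa

ΔP = (V / 6.4)^(1/0.667) = (52/6.4)^1.499.
52/6.4 = 8.125; 8.125^1.499 ≈ 23.12 hPa.
P_c = 1008 − 23.12 = 984.88 ≈ 985 hPa.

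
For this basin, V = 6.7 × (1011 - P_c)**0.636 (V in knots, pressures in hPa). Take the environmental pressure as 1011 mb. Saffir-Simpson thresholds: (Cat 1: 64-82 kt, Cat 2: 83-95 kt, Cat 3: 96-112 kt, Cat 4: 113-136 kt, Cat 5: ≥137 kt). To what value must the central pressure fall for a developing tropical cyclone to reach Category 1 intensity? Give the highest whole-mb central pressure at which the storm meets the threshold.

976 mb

Category 1 begins at V = 64 kt.
Required ΔP = (64/6.7)^(1/0.636) = 9.552^1.572 ≈ 34.76 mb.
P_c ≤ 1011 − 34.76 = 976.24, so the highest integer P_c is 976 mb.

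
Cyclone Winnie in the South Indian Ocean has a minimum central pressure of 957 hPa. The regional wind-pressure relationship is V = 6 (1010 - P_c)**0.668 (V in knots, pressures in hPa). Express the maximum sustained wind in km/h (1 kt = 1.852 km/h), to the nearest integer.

158 km/h

ΔP = 1010 − 957 = 53 hPa.
V ≈ 6 × 53^0.668 = 6 × 14.185 ≈ 85.107 kt.
85.107 × 1.852 ≈ 157.62 km/h → 158 km/h.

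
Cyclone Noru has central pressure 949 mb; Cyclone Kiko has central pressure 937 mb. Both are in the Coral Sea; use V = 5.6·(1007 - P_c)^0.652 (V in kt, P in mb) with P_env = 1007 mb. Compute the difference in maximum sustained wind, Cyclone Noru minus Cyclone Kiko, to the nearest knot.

Cyclone Noru: ΔP = 58; V ≈ 5.6 × 58^0.652 ≈ 79.06 kt.
Cyclone Kiko: ΔP = 70; V ≈ 5.6 × 70^0.652 ≈ 89.37 kt.
Difference ≈ 79.06 − 89.37 = -10.31 → -10 kt.

-10 kt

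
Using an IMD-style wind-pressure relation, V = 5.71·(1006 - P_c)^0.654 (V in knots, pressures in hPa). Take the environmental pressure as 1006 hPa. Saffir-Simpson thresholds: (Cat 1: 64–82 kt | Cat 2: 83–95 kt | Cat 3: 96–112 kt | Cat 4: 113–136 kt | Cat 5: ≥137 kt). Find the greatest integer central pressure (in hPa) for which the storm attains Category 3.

Category 3 begins at V = 96 kt.
Required ΔP = (96/5.71)^(1/0.654) = 16.813^1.529 ≈ 74.83 hPa.
P_c ≤ 1006 − 74.83 = 931.17, so the highest integer P_c is 931 hPa.

931 hPa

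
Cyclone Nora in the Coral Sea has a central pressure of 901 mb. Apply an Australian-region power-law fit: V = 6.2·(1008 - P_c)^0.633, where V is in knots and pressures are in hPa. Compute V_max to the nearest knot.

ΔP = 1008 − 901 = 107 mb.
107^0.633 ≈ 19.258.
V ≈ 6.2 × 19.258 ≈ 119.4 kt.

119 kt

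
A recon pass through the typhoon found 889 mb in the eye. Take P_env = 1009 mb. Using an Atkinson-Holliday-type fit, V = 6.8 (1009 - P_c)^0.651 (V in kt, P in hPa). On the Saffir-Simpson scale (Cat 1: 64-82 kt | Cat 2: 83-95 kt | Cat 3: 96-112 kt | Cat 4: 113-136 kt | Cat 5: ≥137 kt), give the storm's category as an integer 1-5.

ΔP = 1009 − 889 = 120 mb.
V ≈ 6.8 × 120^0.651 = 6.8 × 22.57 ≈ 153 kt.
153 kt falls in the Category 5 band.

5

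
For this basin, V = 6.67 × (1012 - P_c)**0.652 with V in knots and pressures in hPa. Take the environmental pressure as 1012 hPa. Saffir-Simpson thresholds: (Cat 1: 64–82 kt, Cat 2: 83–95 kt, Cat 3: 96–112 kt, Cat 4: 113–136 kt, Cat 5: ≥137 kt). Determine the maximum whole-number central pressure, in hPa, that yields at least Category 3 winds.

Category 3 begins at V = 96 kt.
Required ΔP = (96/6.67)^(1/0.652) = 14.393^1.534 ≈ 59.74 hPa.
P_c ≤ 1012 − 59.74 = 952.26, so the highest integer P_c is 952 hPa.

952 hPa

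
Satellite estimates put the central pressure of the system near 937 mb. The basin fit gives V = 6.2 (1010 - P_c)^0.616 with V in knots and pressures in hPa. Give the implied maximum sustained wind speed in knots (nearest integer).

87 kt

ΔP = 1010 − 937 = 73 mb.
73^0.616 ≈ 14.054.
V ≈ 6.2 × 14.054 ≈ 87.1 kt.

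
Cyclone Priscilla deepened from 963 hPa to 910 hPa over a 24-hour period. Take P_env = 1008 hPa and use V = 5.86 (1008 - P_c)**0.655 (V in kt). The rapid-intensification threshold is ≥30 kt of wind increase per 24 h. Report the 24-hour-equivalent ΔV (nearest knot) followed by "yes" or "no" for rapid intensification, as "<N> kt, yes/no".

47 kt, yes

V₁: ΔP = 45, V ≈ 5.86 × 45^0.655 ≈ 70.92 kt.
V₂: ΔP = 98, V ≈ 5.86 × 98^0.655 ≈ 118.07 kt.
ΔV over 24 h = 47.15 kt → 24 h equivalent = 47.15 × 24/24 ≈ 47.15 kt.
47 kt ≥ 30 kt ⇒ rapid intensification.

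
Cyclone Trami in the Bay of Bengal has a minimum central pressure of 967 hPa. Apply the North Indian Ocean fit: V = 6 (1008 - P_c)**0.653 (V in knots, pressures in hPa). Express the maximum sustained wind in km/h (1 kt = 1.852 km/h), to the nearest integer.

126 km/h

ΔP = 1008 − 967 = 41 hPa.
V ≈ 6 × 41^0.653 = 6 × 11.302 ≈ 67.811 kt.
67.811 × 1.852 ≈ 125.59 km/h → 126 km/h.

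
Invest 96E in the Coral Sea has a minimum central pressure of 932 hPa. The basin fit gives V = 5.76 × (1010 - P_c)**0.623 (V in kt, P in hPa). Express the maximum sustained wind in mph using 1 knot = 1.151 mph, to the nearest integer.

ΔP = 1010 − 932 = 78 hPa.
V ≈ 5.76 × 78^0.623 = 5.76 × 15.093 ≈ 86.936 kt.
86.936 × 1.151 ≈ 100.06 mph → 100 mph.

100 mph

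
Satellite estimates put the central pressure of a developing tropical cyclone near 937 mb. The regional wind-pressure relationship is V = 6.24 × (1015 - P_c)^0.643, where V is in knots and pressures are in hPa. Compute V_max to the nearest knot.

103 kt

ΔP = 1015 − 937 = 78 mb.
78^0.643 ≈ 16.467.
V ≈ 6.24 × 16.467 ≈ 102.8 kt.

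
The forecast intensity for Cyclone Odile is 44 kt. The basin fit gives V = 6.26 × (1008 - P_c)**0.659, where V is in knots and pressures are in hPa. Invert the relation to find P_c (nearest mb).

989 mb

ΔP = (V / 6.26)^(1/0.659) = (44/6.26)^1.517.
44/6.26 = 7.029; 7.029^1.517 ≈ 19.28 mb.
P_c = 1008 − 19.28 = 988.72 ≈ 989 mb.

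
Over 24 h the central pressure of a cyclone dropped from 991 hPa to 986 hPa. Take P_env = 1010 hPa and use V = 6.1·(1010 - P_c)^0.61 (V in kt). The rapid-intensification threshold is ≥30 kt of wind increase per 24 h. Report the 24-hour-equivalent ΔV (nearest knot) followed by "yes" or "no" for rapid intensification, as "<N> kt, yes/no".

V₁: ΔP = 19, V ≈ 6.1 × 19^0.61 ≈ 36.76 kt.
V₂: ΔP = 24, V ≈ 6.1 × 24^0.61 ≈ 42.39 kt.
ΔV over 24 h = 5.63 kt → 24 h equivalent = 5.63 × 24/24 ≈ 5.63 kt.
6 kt < 30 kt ⇒ not rapid intensification.

6 kt, no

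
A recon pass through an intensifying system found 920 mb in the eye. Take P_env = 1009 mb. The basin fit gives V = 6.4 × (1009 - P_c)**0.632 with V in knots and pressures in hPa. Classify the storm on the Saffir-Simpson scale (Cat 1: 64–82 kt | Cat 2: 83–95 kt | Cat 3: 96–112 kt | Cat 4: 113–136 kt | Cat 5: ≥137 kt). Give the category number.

3

ΔP = 1009 − 920 = 89 mb.
V ≈ 6.4 × 89^0.632 = 6.4 × 17.06 ≈ 109 kt.
109 kt falls in the Category 3 band.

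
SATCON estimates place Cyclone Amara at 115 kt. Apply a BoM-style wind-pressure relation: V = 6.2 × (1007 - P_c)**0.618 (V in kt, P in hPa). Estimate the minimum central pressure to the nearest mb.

ΔP = (V / 6.2)^(1/0.618) = (115/6.2)^1.618.
115/6.2 = 18.548; 18.548^1.618 ≈ 112.79 mb.
P_c = 1007 − 112.79 = 894.21 ≈ 894 mb.

894 mb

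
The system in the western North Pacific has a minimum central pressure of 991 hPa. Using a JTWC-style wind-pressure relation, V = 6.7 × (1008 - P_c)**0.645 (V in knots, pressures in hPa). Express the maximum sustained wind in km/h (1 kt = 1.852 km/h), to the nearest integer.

77 km/h

ΔP = 1008 − 991 = 17 hPa.
V ≈ 6.7 × 17^0.645 = 6.7 × 6.218 ≈ 41.660 kt.
41.660 × 1.852 ≈ 77.15 km/h → 77 km/h.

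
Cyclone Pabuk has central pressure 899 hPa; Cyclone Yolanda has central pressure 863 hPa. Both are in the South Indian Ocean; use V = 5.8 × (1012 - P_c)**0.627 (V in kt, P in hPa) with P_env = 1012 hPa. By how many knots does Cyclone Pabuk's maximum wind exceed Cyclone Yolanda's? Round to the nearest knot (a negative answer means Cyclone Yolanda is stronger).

Cyclone Pabuk: ΔP = 113; V ≈ 5.8 × 113^0.627 ≈ 112.38 kt.
Cyclone Yolanda: ΔP = 149; V ≈ 5.8 × 149^0.627 ≈ 133.66 kt.
Difference ≈ 112.38 − 133.66 = -21.28 → -21 kt.

-21 kt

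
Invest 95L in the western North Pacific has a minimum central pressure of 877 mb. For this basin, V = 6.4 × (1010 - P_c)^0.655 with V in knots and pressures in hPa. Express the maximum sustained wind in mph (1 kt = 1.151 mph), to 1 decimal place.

ΔP = 1010 − 877 = 133 mb.
V ≈ 6.4 × 133^0.655 = 6.4 × 24.611 ≈ 157.508 kt.
157.508 × 1.151 ≈ 181.29 mph → 181.3 mph.

181.3 mph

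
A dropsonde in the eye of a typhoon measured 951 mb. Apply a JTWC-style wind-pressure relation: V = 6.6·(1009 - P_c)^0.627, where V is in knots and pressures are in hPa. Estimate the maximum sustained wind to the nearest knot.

ΔP = 1009 − 951 = 58 mb.
58^0.627 ≈ 12.755.
V ≈ 6.6 × 12.755 ≈ 84.2 kt.

84 kt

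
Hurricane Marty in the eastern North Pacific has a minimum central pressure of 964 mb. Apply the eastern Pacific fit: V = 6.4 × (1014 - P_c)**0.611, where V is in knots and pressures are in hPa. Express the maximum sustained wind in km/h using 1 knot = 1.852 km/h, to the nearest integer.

ΔP = 1014 − 964 = 50 mb.
V ≈ 6.4 × 50^0.611 = 6.4 × 10.916 ≈ 69.864 kt.
69.864 × 1.852 ≈ 129.39 km/h → 129 km/h.

129 km/h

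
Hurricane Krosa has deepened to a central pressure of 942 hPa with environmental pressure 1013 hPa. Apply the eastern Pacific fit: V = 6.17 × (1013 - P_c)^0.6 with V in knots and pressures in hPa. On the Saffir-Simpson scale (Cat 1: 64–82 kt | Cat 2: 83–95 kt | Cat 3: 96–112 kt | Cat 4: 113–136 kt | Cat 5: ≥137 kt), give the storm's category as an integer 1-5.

1

ΔP = 1013 − 942 = 71 hPa.
V ≈ 6.17 × 71^0.6 = 6.17 × 12.90 ≈ 80 kt.
80 kt falls in the Category 1 band.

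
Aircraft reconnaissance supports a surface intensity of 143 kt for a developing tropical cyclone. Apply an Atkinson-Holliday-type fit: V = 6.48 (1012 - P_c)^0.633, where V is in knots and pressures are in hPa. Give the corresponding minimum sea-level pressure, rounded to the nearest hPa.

ΔP = (V / 6.48)^(1/0.633) = (143/6.48)^1.580.
143/6.48 = 22.068; 22.068^1.580 ≈ 132.69 hPa.
P_c = 1012 − 132.69 = 879.31 ≈ 879 hPa.

879 hPa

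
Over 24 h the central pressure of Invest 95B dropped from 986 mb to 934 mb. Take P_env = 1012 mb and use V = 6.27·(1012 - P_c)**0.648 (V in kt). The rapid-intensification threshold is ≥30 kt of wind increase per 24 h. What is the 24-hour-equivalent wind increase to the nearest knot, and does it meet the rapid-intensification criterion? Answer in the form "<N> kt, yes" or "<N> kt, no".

V₁: ΔP = 26, V ≈ 6.27 × 26^0.648 ≈ 51.78 kt.
V₂: ΔP = 78, V ≈ 6.27 × 78^0.648 ≈ 105.52 kt.
ΔV over 24 h = 53.74 kt → 24 h equivalent = 53.74 × 24/24 ≈ 53.74 kt.
54 kt ≥ 30 kt ⇒ rapid intensification.

54 kt, yes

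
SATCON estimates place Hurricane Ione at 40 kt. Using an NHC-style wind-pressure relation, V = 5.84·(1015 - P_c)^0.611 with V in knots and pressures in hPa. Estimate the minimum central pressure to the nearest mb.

992 mb

ΔP = (V / 5.84)^(1/0.611) = (40/5.84)^1.637.
40/5.84 = 6.849; 6.849^1.637 ≈ 23.32 mb.
P_c = 1015 − 23.32 = 991.68 ≈ 992 mb.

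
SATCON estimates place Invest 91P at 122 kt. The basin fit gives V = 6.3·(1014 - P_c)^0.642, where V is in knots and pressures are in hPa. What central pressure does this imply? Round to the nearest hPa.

ΔP = (V / 6.3)^(1/0.642) = (122/6.3)^1.558.
122/6.3 = 19.365; 19.365^1.558 ≈ 101.09 hPa.
P_c = 1014 − 101.09 = 912.91 ≈ 913 hPa.

913 hPa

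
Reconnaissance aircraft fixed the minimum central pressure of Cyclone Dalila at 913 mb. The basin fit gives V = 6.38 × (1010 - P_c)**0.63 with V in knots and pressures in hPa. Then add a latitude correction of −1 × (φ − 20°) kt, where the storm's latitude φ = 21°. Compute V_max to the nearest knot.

113 kt

ΔP = 1010 − 913 = 97 mb.
97^0.63 ≈ 17.851.
V ≈ 6.38 × 17.851 ≈ 113.9 kt.
Latitude correction: −1 × (21 − 20) = -1 kt.
Corrected V ≈ 112.9 kt → 113 kt.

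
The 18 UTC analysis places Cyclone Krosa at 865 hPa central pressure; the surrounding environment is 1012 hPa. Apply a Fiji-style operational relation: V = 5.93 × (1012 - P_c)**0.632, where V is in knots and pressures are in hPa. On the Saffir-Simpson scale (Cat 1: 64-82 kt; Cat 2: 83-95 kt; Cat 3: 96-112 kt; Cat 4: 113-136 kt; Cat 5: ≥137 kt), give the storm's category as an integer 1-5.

ΔP = 1012 − 865 = 147 hPa.
V ≈ 5.93 × 147^0.632 = 5.93 × 23.43 ≈ 139 kt.
139 kt falls in the Category 5 band.

5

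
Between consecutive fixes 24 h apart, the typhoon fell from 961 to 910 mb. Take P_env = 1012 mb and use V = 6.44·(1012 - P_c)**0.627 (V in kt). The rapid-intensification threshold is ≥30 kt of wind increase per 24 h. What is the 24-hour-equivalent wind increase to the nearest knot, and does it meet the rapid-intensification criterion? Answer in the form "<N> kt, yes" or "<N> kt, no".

V₁: ΔP = 51, V ≈ 6.44 × 51^0.627 ≈ 75.78 kt.
V₂: ΔP = 102, V ≈ 6.44 × 102^0.627 ≈ 117.02 kt.
ΔV over 24 h = 41.24 kt → 24 h equivalent = 41.24 × 24/24 ≈ 41.24 kt.
41 kt ≥ 30 kt ⇒ rapid intensification.

41 kt, yes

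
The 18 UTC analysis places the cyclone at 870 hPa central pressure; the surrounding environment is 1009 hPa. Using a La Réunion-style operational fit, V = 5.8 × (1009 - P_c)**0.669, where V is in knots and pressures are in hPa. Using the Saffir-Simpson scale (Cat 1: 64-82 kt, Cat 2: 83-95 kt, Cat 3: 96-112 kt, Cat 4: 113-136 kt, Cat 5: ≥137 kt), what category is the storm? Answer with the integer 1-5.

5

ΔP = 1009 − 870 = 139 hPa.
V ≈ 5.8 × 139^0.669 = 5.8 × 27.14 ≈ 157 kt.
157 kt falls in the Category 5 band.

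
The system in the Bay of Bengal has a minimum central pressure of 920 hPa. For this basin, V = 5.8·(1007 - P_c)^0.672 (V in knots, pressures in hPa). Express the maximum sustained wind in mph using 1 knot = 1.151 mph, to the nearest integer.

134 mph

ΔP = 1007 − 920 = 87 hPa.
V ≈ 5.8 × 87^0.672 = 5.8 × 20.107 ≈ 116.623 kt.
116.623 × 1.151 ≈ 134.23 mph → 134 mph.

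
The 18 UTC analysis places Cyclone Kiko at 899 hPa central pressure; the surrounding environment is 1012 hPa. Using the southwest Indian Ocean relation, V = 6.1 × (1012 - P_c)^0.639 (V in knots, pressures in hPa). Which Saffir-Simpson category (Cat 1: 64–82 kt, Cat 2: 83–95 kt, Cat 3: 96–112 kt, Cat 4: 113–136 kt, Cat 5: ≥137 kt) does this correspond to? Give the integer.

4

ΔP = 1012 − 899 = 113 hPa.
V ≈ 6.1 × 113^0.639 = 6.1 × 20.51 ≈ 125 kt.
125 kt falls in the Category 4 band.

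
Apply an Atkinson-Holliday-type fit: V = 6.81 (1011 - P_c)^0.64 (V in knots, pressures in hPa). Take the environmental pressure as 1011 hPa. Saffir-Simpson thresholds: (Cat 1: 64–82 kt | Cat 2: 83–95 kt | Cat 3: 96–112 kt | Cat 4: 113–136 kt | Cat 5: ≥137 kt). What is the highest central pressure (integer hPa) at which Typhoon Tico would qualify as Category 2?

Category 2 begins at V = 83 kt.
Required ΔP = (83/6.81)^(1/0.64) = 12.188^1.562 ≈ 49.75 hPa.
P_c ≤ 1011 − 49.75 = 961.25, so the highest integer P_c is 961 hPa.

961 hPa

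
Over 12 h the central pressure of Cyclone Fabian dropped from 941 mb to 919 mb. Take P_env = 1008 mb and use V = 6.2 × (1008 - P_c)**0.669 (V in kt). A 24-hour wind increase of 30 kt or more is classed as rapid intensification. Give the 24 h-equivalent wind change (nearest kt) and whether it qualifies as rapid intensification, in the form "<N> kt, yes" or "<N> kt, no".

43 kt, yes

V₁: ΔP = 67, V ≈ 6.2 × 67^0.669 ≈ 103.28 kt.
V₂: ΔP = 89, V ≈ 6.2 × 89^0.669 ≈ 124.89 kt.
ΔV over 12 h = 21.61 kt → 24 h equivalent = 21.61 × 24/12 ≈ 43.22 kt.
43 kt ≥ 30 kt ⇒ rapid intensification.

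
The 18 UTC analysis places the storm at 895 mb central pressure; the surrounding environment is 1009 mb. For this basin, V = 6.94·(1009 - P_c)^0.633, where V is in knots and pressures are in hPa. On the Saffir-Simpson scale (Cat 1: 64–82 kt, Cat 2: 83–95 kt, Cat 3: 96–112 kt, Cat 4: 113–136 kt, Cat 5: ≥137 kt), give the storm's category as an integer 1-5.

ΔP = 1009 − 895 = 114 mb.
V ≈ 6.94 × 114^0.633 = 6.94 × 20.05 ≈ 139 kt.
139 kt falls in the Category 5 band.

5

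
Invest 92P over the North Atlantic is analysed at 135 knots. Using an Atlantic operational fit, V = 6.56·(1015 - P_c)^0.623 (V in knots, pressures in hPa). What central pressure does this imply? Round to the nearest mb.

887 mb

ΔP = (V / 6.56)^(1/0.623) = (135/6.56)^1.605.
135/6.56 = 20.579; 20.579^1.605 ≈ 128.30 mb.
P_c = 1015 − 128.30 = 886.70 ≈ 887 mb.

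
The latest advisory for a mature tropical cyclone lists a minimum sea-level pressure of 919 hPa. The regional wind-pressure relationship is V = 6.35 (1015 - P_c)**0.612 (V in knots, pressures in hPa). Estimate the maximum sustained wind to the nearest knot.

ΔP = 1015 − 919 = 96 hPa.
96^0.612 ≈ 16.336.
V ≈ 6.35 × 16.336 ≈ 103.7 kt.

104 kt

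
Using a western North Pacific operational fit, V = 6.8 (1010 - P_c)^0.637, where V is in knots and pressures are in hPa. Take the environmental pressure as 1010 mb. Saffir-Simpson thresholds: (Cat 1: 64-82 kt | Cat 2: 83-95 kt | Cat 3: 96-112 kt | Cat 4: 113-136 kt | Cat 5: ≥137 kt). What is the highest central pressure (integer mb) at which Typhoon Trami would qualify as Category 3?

946 mb

Category 3 begins at V = 96 kt.
Required ΔP = (96/6.8)^(1/0.637) = 14.118^1.570 ≈ 63.82 mb.
P_c ≤ 1010 − 63.82 = 946.18, so the highest integer P_c is 946 mb.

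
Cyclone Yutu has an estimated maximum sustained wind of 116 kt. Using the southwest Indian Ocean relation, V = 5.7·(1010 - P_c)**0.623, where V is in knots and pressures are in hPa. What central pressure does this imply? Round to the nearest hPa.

ΔP = (V / 5.7)^(1/0.623) = (116/5.7)^1.605.
116/5.7 = 20.351; 20.351^1.605 ≈ 126.02 hPa.
P_c = 1010 − 126.02 = 883.98 ≈ 884 hPa.

884 hPa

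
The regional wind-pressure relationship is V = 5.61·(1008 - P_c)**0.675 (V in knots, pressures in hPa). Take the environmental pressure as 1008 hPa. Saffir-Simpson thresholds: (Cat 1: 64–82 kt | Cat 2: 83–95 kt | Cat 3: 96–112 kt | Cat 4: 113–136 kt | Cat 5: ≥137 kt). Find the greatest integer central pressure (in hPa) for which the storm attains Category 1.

971 hPa

Category 1 begins at V = 64 kt.
Required ΔP = (64/5.61)^(1/0.675) = 11.408^1.481 ≈ 36.83 hPa.
P_c ≤ 1008 − 36.83 = 971.17, so the highest integer P_c is 971 hPa.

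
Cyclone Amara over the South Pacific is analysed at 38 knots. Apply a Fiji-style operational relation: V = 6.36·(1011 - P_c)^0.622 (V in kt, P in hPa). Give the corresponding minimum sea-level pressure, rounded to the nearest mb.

ΔP = (V / 6.36)^(1/0.622) = (38/6.36)^1.608.
38/6.36 = 5.975; 5.975^1.608 ≈ 17.71 mb.
P_c = 1011 − 17.71 = 993.29 ≈ 993 mb.

993 mb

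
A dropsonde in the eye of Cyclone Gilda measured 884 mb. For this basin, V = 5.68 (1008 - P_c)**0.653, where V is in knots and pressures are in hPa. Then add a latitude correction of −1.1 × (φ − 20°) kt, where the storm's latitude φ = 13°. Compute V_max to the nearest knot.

140 kt

ΔP = 1008 − 884 = 124 mb.
124^0.653 ≈ 23.281.
V ≈ 5.68 × 23.281 ≈ 132.2 kt.
Latitude correction: −1.1 × (13 − 20) = 7.7 kt.
Corrected V ≈ 139.9 kt → 140 kt.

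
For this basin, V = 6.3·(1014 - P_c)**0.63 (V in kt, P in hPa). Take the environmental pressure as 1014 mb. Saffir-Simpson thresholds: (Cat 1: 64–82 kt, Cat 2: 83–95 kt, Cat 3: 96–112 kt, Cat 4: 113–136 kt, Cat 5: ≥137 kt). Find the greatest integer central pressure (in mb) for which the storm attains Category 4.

916 mb

Category 4 begins at V = 113 kt.
Required ΔP = (113/6.3)^(1/0.63) = 17.937^1.587 ≈ 97.74 mb.
P_c ≤ 1014 − 97.74 = 916.26, so the highest integer P_c is 916 mb.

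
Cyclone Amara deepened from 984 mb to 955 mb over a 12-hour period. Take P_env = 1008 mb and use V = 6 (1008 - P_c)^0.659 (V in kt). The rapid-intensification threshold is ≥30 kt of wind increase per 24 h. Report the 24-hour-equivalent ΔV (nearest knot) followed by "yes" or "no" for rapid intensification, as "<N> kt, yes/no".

67 kt, yes

V₁: ΔP = 24, V ≈ 6 × 24^0.659 ≈ 48.72 kt.
V₂: ΔP = 53, V ≈ 6 × 53^0.659 ≈ 82.12 kt.
ΔV over 12 h = 33.40 kt → 24 h equivalent = 33.40 × 24/12 ≈ 66.80 kt.
67 kt ≥ 30 kt ⇒ rapid intensification.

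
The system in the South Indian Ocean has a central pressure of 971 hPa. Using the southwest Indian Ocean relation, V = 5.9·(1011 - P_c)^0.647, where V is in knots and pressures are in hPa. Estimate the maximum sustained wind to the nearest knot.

ΔP = 1011 − 971 = 40 hPa.
40^0.647 ≈ 10.878.
V ≈ 5.9 × 10.878 ≈ 64.2 kt.

64 kt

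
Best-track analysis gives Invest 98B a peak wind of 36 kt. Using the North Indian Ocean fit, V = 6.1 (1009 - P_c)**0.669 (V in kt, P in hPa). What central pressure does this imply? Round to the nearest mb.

995 mb

ΔP = (V / 6.1)^(1/0.669) = (36/6.1)^1.495.
36/6.1 = 5.902; 5.902^1.495 ≈ 14.20 mb.
P_c = 1009 − 14.20 = 994.80 ≈ 995 mb.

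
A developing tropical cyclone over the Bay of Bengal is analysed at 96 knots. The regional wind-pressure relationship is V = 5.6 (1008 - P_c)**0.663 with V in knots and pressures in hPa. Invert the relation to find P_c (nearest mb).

ΔP = (V / 5.6)^(1/0.663) = (96/5.6)^1.508.
96/5.6 = 17.143; 17.143^1.508 ≈ 72.67 mb.
P_c = 1008 − 72.67 = 935.33 ≈ 935 mb.

935 mb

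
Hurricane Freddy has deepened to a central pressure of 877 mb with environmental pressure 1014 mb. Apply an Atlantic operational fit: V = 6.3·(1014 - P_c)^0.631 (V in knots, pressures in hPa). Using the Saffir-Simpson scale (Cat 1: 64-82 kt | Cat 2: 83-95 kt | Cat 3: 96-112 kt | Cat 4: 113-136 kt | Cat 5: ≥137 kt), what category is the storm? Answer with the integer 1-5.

ΔP = 1014 − 877 = 137 mb.
V ≈ 6.3 × 137^0.631 = 6.3 × 22.30 ≈ 140 kt.
140 kt falls in the Category 5 band.

5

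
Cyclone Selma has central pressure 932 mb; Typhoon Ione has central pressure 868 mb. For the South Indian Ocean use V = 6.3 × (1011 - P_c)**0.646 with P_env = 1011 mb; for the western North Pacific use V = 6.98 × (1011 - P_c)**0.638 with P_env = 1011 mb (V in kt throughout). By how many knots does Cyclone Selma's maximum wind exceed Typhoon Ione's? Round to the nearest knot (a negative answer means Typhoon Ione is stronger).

Cyclone Selma: ΔP = 79; V ≈ 6.3 × 79^0.646 ≈ 105.98 kt.
Typhoon Ione: ΔP = 143; V ≈ 6.98 × 143^0.638 ≈ 165.56 kt.
Difference ≈ 105.98 − 165.56 = -59.58 → -60 kt.

-60 kt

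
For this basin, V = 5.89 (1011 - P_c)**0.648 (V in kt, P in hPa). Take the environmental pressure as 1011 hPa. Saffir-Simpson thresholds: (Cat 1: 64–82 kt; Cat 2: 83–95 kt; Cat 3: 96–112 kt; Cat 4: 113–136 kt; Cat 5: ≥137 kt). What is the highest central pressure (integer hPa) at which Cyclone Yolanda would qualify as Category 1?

971 hPa

Category 1 begins at V = 64 kt.
Required ΔP = (64/5.89)^(1/0.648) = 10.866^1.543 ≈ 39.71 hPa.
P_c ≤ 1011 − 39.71 = 971.29, so the highest integer P_c is 971 hPa.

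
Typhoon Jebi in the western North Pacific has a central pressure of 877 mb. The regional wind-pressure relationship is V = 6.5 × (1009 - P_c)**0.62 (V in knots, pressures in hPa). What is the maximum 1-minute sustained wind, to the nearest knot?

ΔP = 1009 − 877 = 132 mb.
132^0.62 ≈ 20.642.
V ≈ 6.5 × 20.642 ≈ 134.2 kt.

134 kt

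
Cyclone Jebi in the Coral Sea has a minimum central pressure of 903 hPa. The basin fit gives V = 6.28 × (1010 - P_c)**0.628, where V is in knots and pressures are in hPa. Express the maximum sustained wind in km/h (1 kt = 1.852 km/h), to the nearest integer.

219 km/h

ΔP = 1010 − 903 = 107 hPa.
V ≈ 6.28 × 107^0.628 = 6.28 × 18.813 ≈ 118.144 kt.
118.144 × 1.852 ≈ 218.80 km/h → 219 km/h.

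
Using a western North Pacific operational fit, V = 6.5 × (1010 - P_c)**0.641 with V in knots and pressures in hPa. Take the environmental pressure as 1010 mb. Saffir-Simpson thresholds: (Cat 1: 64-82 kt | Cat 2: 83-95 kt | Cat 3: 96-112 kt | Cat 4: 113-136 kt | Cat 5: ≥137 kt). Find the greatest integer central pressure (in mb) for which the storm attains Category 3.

Category 3 begins at V = 96 kt.
Required ΔP = (96/6.5)^(1/0.641) = 14.769^1.560 ≈ 66.72 mb.
P_c ≤ 1010 − 66.72 = 943.28, so the highest integer P_c is 943 mb.

943 mb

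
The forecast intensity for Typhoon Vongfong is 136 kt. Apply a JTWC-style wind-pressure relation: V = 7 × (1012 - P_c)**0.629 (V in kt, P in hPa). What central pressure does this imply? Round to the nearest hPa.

900 hPa

ΔP = (V / 7)^(1/0.629) = (136/7)^1.590.
136/7 = 19.429; 19.429^1.590 ≈ 111.79 hPa.
P_c = 1012 − 111.79 = 900.21 ≈ 900 hPa.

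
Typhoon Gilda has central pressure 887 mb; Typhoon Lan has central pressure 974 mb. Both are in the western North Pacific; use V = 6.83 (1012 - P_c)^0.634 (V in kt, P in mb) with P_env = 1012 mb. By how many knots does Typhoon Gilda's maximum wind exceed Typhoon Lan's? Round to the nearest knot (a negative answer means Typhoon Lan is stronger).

Typhoon Gilda: ΔP = 125; V ≈ 6.83 × 125^0.634 ≈ 145.83 kt.
Typhoon Lan: ΔP = 38; V ≈ 6.83 × 38^0.634 ≈ 68.55 kt.
Difference ≈ 145.83 − 68.55 = 77.28 → 77 kt.

77 kt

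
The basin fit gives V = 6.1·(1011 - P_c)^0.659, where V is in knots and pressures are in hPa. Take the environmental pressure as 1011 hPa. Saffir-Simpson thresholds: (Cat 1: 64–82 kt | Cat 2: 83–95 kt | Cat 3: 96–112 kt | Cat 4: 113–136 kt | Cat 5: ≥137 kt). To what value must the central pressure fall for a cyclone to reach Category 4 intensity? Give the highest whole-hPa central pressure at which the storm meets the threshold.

927 hPa

Category 4 begins at V = 113 kt.
Required ΔP = (113/6.1)^(1/0.659) = 18.525^1.517 ≈ 83.90 hPa.
P_c ≤ 1011 − 83.90 = 927.10, so the highest integer P_c is 927 hPa.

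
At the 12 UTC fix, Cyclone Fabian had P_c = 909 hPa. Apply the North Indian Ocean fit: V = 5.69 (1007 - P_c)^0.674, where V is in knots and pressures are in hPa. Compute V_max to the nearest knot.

ΔP = 1007 − 909 = 98 hPa.
98^0.674 ≈ 21.983.
V ≈ 5.69 × 21.983 ≈ 125.1 kt.

125 kt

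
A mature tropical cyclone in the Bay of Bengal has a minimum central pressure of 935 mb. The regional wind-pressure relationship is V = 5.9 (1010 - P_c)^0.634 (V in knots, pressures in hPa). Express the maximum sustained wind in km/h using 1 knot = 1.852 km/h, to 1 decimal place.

168.8 km/h

ΔP = 1010 − 935 = 75 mb.
V ≈ 5.9 × 75^0.634 = 5.9 × 15.445 ≈ 91.126 kt.
91.126 × 1.852 ≈ 168.76 km/h → 168.8 km/h.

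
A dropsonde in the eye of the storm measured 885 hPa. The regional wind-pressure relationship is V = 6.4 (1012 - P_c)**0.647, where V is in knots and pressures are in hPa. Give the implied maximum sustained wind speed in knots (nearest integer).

ΔP = 1012 − 885 = 127 hPa.
127^0.647 ≈ 22.970.
V ≈ 6.4 × 22.970 ≈ 147.0 kt.

147 kt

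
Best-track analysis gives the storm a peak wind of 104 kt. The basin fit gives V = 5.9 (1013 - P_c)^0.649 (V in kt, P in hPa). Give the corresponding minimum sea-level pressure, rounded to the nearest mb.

ΔP = (V / 5.9)^(1/0.649) = (104/5.9)^1.541.
104/5.9 = 17.627; 17.627^1.541 ≈ 83.21 mb.
P_c = 1013 − 83.21 = 929.79 ≈ 930 mb.

930 mb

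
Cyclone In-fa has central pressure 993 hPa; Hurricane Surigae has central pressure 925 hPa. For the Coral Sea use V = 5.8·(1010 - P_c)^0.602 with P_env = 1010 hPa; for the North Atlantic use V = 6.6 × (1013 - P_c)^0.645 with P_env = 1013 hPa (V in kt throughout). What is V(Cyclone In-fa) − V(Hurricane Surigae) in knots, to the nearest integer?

-87 kt

Cyclone In-fa: ΔP = 17; V ≈ 5.8 × 17^0.602 ≈ 31.93 kt.
Hurricane Surigae: ΔP = 88; V ≈ 6.6 × 88^0.645 ≈ 118.50 kt.
Difference ≈ 31.93 − 118.50 = -86.57 → -87 kt.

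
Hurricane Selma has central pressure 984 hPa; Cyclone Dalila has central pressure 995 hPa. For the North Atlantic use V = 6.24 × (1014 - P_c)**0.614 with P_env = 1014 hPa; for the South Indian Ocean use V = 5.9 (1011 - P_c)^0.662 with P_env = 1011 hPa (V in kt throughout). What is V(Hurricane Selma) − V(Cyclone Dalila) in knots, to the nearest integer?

13 kt

Hurricane Selma: ΔP = 30; V ≈ 6.24 × 30^0.614 ≈ 50.37 kt.
Cyclone Dalila: ΔP = 16; V ≈ 5.9 × 16^0.662 ≈ 36.98 kt.
Difference ≈ 50.37 − 36.98 = 13.39 → 13 kt.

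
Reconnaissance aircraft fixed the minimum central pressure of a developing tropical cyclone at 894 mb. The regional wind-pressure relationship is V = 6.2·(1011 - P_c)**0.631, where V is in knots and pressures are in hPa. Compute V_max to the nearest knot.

125 kt

ΔP = 1011 − 894 = 117 mb.
117^0.631 ≈ 20.185.
V ≈ 6.2 × 20.185 ≈ 125.1 kt.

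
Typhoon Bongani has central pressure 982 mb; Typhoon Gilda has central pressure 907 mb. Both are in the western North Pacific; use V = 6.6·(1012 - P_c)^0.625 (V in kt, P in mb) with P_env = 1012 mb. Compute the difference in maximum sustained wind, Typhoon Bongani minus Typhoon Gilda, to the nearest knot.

-66 kt

Typhoon Bongani: ΔP = 30; V ≈ 6.6 × 30^0.625 ≈ 55.30 kt.
Typhoon Gilda: ΔP = 105; V ≈ 6.6 × 105^0.625 ≈ 121.00 kt.
Difference ≈ 55.30 − 121.00 = -65.70 → -66 kt.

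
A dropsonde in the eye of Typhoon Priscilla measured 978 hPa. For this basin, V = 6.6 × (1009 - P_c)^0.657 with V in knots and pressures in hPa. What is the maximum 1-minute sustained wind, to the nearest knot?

ΔP = 1009 − 978 = 31 hPa.
31^0.657 ≈ 9.546.
V ≈ 6.6 × 9.546 ≈ 63.0 kt.

63 kt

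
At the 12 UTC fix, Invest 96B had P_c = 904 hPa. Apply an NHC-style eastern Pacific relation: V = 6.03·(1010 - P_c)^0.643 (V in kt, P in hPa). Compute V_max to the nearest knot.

ΔP = 1010 − 904 = 106 hPa.
106^0.643 ≈ 20.057.
V ≈ 6.03 × 20.057 ≈ 120.9 kt.

121 kt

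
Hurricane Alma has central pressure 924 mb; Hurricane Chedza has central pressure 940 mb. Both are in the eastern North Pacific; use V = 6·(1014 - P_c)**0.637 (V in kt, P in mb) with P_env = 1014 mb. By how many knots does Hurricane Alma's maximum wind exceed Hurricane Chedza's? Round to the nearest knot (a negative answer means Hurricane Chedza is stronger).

12 kt

Hurricane Alma: ΔP = 90; V ≈ 6 × 90^0.637 ≈ 105.44 kt.
Hurricane Chedza: ΔP = 74; V ≈ 6 × 74^0.637 ≈ 93.08 kt.
Difference ≈ 105.44 − 93.08 = 12.36 → 12 kt.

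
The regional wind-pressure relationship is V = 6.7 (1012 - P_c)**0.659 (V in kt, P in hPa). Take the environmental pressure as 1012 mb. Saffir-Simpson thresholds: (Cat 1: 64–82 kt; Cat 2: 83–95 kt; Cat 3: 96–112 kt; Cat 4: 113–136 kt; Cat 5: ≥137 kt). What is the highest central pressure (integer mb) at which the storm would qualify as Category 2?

Category 2 begins at V = 83 kt.
Required ΔP = (83/6.7)^(1/0.659) = 12.388^1.517 ≈ 45.56 mb.
P_c ≤ 1012 − 45.56 = 966.44, so the highest integer P_c is 966 mb.

966 mb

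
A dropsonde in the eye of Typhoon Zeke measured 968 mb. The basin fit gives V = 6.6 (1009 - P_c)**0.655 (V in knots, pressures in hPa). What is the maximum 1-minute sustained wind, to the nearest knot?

ΔP = 1009 − 968 = 41 mb.
41^0.655 ≈ 11.386.
V ≈ 6.6 × 11.386 ≈ 75.1 kt.

75 kt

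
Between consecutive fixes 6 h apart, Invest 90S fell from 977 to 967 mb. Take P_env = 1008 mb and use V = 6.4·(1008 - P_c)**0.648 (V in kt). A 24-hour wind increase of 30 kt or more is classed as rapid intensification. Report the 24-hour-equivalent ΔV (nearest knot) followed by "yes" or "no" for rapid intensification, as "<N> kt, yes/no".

47 kt, yes

V₁: ΔP = 31, V ≈ 6.4 × 31^0.648 ≈ 59.24 kt.
V₂: ΔP = 41, V ≈ 6.4 × 41^0.648 ≈ 71.00 kt.
ΔV over 6 h = 11.76 kt → 24 h equivalent = 11.76 × 24/6 ≈ 47.04 kt.
47 kt ≥ 30 kt ⇒ rapid intensification.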